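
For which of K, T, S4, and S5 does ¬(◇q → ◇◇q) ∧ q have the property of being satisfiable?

K

K-tableau for the formula:
1. ¬(◇q → ◇◇q) ∧ q, w0
2. ¬(◇q → ◇◇q), w0   [∧-rule on 1]
3. q, w0   [∧-rule on 1]
4. ◇q, w0   [¬→-rule on 2]
5. ¬◇◇q, w0   [¬→-rule on 2]
6. q, w1   [◇-rule on 4: fresh world w1, w0Rw1]
7. ¬◇q, w1   [¬◇-rule on 5 via w0Rw1]
Accessibility: w0Rw1
Complete open branch: satisfiable in K.
T-tableau for the formula:
1. ¬(◇q → ◇◇q) ∧ q, w0
2. ¬(◇q → ◇◇q), w0   [∧-rule on 1]
3. q, w0   [∧-rule on 1]
4. ◇q, w0   [¬→-rule on 2]
5. ¬◇◇q, w0   [¬→-rule on 2]
6. ¬◇q, w0   [¬◇-rule on 5 via w0Rw0]
7. ¬q, w0   [¬◇-rule on 6 via w0Rw0]
Accessibility: w0Rw0
Branch closes: q and ¬q both at w0.
Every branch closes (one shown): unsatisfiable in T, hence also in S4, S5 (every S4/S5-frame is a T-frame).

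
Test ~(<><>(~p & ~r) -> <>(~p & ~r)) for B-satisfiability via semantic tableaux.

Yes, satisfiable

1. ~(<><>(~p & ~r) -> <>(~p & ~r)), w0
2. <><>(~p & ~r), w0   [~->-rule on 1]
3. ~<>(~p & ~r), w0   [~->-rule on 1]
4. ~(~p & ~r), w0   [~<>-rule on 3 via w0Rw0]
5. r, w0   [~&-rule on 4 (branches; this branch)]
6. <>(~p & ~r), w1   [<>-rule on 2: fresh world w1, w0Rw1]
7. ~(~p & ~r), w1   [~<>-rule on 3 via w0Rw1]
8. r, w1   [~&-rule on 7 (branches; this branch)]
9. ~p & ~r, w2   [<>-rule on 6: fresh world w2, w1Rw2]
10. ~p, w2   [&-rule on 9]
11. ~r, w2   [&-rule on 9]
Accessibility: w0Rw0, w0Rw1, w1Rw0, w1Rw1, w1Rw2, w2Rw1, w2Rw2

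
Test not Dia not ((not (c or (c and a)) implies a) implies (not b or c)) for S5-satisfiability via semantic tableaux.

1. not Dia not ((not (c or (c and a)) implies a) implies (not b or c)), u
2. (not (c or (c and a)) implies a) implies (not b or c), u
3. not b or c, u
4. c, u
Accessibility: uRu

Satisfiable (open branch found)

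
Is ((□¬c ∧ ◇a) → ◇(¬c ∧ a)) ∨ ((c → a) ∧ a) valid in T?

Tableau for the negation ¬(((□¬c ∧ ◇a) → ◇(¬c ∧ a)) ∨ ((c → a) ∧ a)):
1. ¬(((□¬c ∧ ◇a) → ◇(¬c ∧ a)) ∨ ((c → a) ∧ a)), 0
2. ¬((□¬c ∧ ◇a) → ◇(¬c ∧ a)), 0
3. ¬((c → a) ∧ a), 0
4. □¬c ∧ ◇a, 0
5. ¬◇(¬c ∧ a), 0
6. □¬c, 0
7. ◇a, 0
8. ¬(¬c ∧ a), 0
9. ¬c, 0
10. ¬a, 0
11. a, 1
12. ¬(¬c ∧ a), 1
13. ¬c, 1
14. ¬a, 1
Accessibility: 0R0, 0R1, 1R1
Branch closes: a and ¬a both at 1.
Every branch of the negation's tableau closes; the branch above is one of them.

Valid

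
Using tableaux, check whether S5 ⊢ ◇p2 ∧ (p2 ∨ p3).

Tableau for the negation ¬(◇p2 ∧ (p2 ∨ p3)):
1. ¬(◇p2 ∧ (p2 ∨ p3)), 0
2. ¬(p2 ∨ p3), 0
3. ¬p2, 0
4. ¬p3, 0
Accessibility: 0R0
The negation has an open branch (countermodel exists).

No, not valid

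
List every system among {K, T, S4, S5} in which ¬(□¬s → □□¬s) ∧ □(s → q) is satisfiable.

K, T

T-tableau for the formula:
1. ¬(□¬s → □□¬s) ∧ □(s → q), w0
2. ¬(□¬s → □□¬s), w0
3. □(s → q), w0
4. □¬s, w0
5. ¬□□¬s, w0
6. s → q, w0
7. ¬s, w0
8. q, w0
9. ¬□¬s, w1
10. s → q, w1
11. ¬s, w1
12. q, w1
13. s, w2
Accessibility: w0Rw0, w0Rw1, w1Rw1, w1Rw2, w2Rw2
Complete open branch: satisfiable in T, hence also in K (this T-model is also a K-model).
S4-tableau for the formula:
1. ¬(□¬s → □□¬s) ∧ □(s → q), w0
2. ¬(□¬s → □□¬s), w0
3. □(s → q), w0
4. □¬s, w0
5. ¬□□¬s, w0
6. s → q, w0
7. ¬s, w0
8. q, w0
9. ¬□¬s, w1
10. s → q, w1
11. ¬s, w1
12. q, w1
13. s, w2
14. s → q, w2
15. ¬s, w2
Accessibility: w0Rw0, w0Rw1, w0Rw2, w1Rw1, w1Rw2, w2Rw2
Branch closes: s and ¬s both at w2.
Every branch closes (one shown): unsatisfiable in S4, hence also in S5 (every S5-frame is an S4-frame).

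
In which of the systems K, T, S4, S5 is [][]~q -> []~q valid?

T-tableau for the negation ~([][]~q -> []~q):
1. ~([][]~q -> []~q), 0
2. [][]~q, 0
3. ~[]~q, 0
4. []~q, 0
5. ~q, 0
6. q, 1
7. []~q, 1
8. ~q, 1
Accessibility: 0R0, 0R1, 1R1
Branch closes: q and ~q both at 1.
Every branch closes (one shown): valid in T, hence also in S4, S5 (every theorem of T is a theorem of S4 and S5).
K-tableau for the negation ~([][]~q -> []~q):
1. ~([][]~q -> []~q), 0
2. [][]~q, 0
3. ~[]~q, 0
4. q, 1
5. []~q, 1
Accessibility: 0R1
Complete open branch: countermodel on a K-frame, so not valid in K.

T, S4, S5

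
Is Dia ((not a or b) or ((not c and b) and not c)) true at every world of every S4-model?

Tableau for the negation not Dia ((not a or b) or ((not c and b) and not c)):
1. not Dia ((not a or b) or ((not c and b) and not c)), 0
2. not ((not a or b) or ((not c and b) and not c)), 0   [neg-Dia-rule on 1 via 0R0]
3. not (not a or b), 0   [neg-or-rule on 2]
4. not ((not c and b) and not c), 0   [neg-or-rule on 2]
5. a, 0   [neg-or-rule on 3]
6. not b, 0   [neg-or-rule on 3]
7. c, 0   [neg-and-rule on 4 (branches; this branch)]
Accessibility: 0R0
The negation has an open branch (countermodel exists).

No, not valid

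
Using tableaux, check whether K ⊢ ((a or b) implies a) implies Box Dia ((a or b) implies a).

Tableau for the negation not (((a or b) implies a) implies Box Dia ((a or b) implies a)):
1. not (((a or b) implies a) implies Box Dia ((a or b) implies a)), 0
2. (a or b) implies a, 0   [neg-implies-rule on 1]
3. not Box Dia ((a or b) implies a), 0   [neg-implies-rule on 1]
4. a, 0   [implies-rule on 2 (branches; this branch)]
5. not Dia ((a or b) implies a), 1   [neg-Box-rule on 3: fresh world 1, 0R1]
Accessibility: 0R1
The negation has an open branch (countermodel exists).

No, not valid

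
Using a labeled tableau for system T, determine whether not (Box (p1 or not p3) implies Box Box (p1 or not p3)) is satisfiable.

Satisfiable (open branch found)

1. not (Box (p1 or not p3) implies Box Box (p1 or not p3)), u
2. Box (p1 or not p3), u
3. not Box Box (p1 or not p3), u
4. p1 or not p3, u
5. not p3, u
6. not Box (p1 or not p3), v
7. p1 or not p3, v
8. not p3, v
9. not (p1 or not p3), w
10. not p1, w
11. p3, w
Accessibility: uRu, uRv, vRv, vRw, wRw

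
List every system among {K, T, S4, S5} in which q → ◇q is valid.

T, S4, S5

K-tableau for the negation ¬(q → ◇q):
1. ¬(q → ◇q), u
2. q, u   [¬→-rule on 1]
3. ¬◇q, u   [¬→-rule on 1]
Complete open branch: countermodel on a K-frame, so not valid in K.
T-tableau for the negation ¬(q → ◇q):
1. ¬(q → ◇q), u
2. q, u   [¬→-rule on 1]
3. ¬◇q, u   [¬→-rule on 1]
4. ¬q, u   [¬◇-rule on 3 via uRu]
Accessibility: uRu
Branch closes: q and ¬q both at u.
Every branch closes (one shown): valid in T, hence also in S4, S5 (every theorem of T is a theorem of S4 and S5).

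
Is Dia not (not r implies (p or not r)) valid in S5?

Tableau for the negation not Dia not (not r implies (p or not r)):
1. not Dia not (not r implies (p or not r)), u
2. not r implies (p or not r), u
3. p or not r, u
4. not r, u
Accessibility: uRu
The negation has an open branch (countermodel exists).

Invalid (countermodel exists)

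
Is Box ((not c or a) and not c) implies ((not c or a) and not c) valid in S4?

Valid

Tableau for the negation not (Box ((not c or a) and not c) implies ((not c or a) and not c)):
1. not (Box ((not c or a) and not c) implies ((not c or a) and not c)), w0
2. Box ((not c or a) and not c), w0
3. not ((not c or a) and not c), w0
4. (not c or a) and not c, w0
5. not c or a, w0
6. not c, w0
7. not (not c or a), w0
8. c, w0
9. not a, w0
Accessibility: w0Rw0
Branch closes: c and not c both at w0.
All branches of the negation close; one closing branch shown above.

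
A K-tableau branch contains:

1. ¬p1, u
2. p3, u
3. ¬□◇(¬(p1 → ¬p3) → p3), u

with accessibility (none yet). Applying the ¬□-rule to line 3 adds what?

a fresh world v with uRv, and ¬◇(¬(p1 → ¬p3) → p3) at v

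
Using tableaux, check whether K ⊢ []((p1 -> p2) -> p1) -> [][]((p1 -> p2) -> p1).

Tableau for the negation ~([]((p1 -> p2) -> p1) -> [][]((p1 -> p2) -> p1)):
1. ~([]((p1 -> p2) -> p1) -> [][]((p1 -> p2) -> p1)), u
2. []((p1 -> p2) -> p1), u
3. ~[][]((p1 -> p2) -> p1), u
4. ~[]((p1 -> p2) -> p1), v
5. (p1 -> p2) -> p1, v
6. p1, v
7. ~((p1 -> p2) -> p1), w
8. p1 -> p2, w
9. ~p1, w
10. p2, w
Accessibility: uRv, vRw
The negation has an open branch (countermodel exists).

No, not valid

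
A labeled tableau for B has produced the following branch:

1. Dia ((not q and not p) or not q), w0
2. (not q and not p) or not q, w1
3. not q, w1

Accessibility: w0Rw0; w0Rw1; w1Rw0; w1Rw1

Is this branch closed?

Open

There is no literal clash: for every atom and world, at most one sign appears.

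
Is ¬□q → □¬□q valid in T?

Invalid (countermodel exists)

Tableau for the negation ¬(¬□q → □¬□q):
1. ¬(¬□q → □¬□q), u
2. ¬□q, u   [¬→-rule on 1]
3. ¬□¬□q, u   [¬→-rule on 1]
4. ¬q, v   [¬□-rule on 2: fresh world v, uRv]
5. □q, w   [¬□-rule on 3: fresh world w, uRw]
6. q, w   [□-rule on 5 via wRw]
Accessibility: uRu, uRv, uRw, vRv, wRw
The negation has an open branch (countermodel exists).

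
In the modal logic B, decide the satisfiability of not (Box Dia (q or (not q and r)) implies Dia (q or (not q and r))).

1. not (Box Dia (q or (not q and r)) implies Dia (q or (not q and r))), 0
2. Box Dia (q or (not q and r)), 0   [neg-implies-rule on 1]
3. not Dia (q or (not q and r)), 0   [neg-implies-rule on 1]
4. Dia (q or (not q and r)), 0   [Box-rule on 2 via 0R0]
5. not (q or (not q and r)), 0   [neg-Dia-rule on 3 via 0R0]
6. not q, 0   [neg-or-rule on 5]
7. not (not q and r), 0   [neg-or-rule on 5]
8. not r, 0   [neg-and-rule on 7 (branches; this branch)]
9. q or (not q and r), 1   [Dia-rule on 4: fresh world 1, 0R1]
10. Dia (q or (not q and r)), 1   [Box-rule on 2 via 0R1]
11. not (q or (not q and r)), 1   [neg-Dia-rule on 3 via 0R1]
12. not q, 1   [neg-or-rule on 11]
13. not (not q and r), 1   [neg-or-rule on 11]
14. not q and r, 1   [or-rule on 9 (branches; this branch)]
15. r, 1   [and-rule on 14]
16. not r, 1   [neg-and-rule on 13 (branches; this branch)]
Accessibility: 0R0, 0R1, 1R0, 1R1
Branch closes: r and not r both at 1.
Every branch closes; the branch above is one of them.

Unsatisfiable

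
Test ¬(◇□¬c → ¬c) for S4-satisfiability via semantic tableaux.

Satisfiable (open branch found)

1. ¬(◇□¬c → ¬c), w0
2. ◇□¬c, w0   [¬→-rule on 1]
3. c, w0   [¬→-rule on 1]
4. □¬c, w1   [◇-rule on 2: fresh world w1, w0Rw1]
5. ¬c, w1   [□-rule on 4 via w1Rw1]
Accessibility: w0Rw0, w0Rw1, w1Rw1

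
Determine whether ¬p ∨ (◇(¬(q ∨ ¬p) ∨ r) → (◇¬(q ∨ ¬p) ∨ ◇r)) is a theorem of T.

Tableau for the negation ¬(¬p ∨ (◇(¬(q ∨ ¬p) ∨ r) → (◇¬(q ∨ ¬p) ∨ ◇r))):
1. ¬(¬p ∨ (◇(¬(q ∨ ¬p) ∨ r) → (◇¬(q ∨ ¬p) ∨ ◇r))), 0
2. p, 0
3. ¬(◇(¬(q ∨ ¬p) ∨ r) → (◇¬(q ∨ ¬p) ∨ ◇r)), 0
4. ◇(¬(q ∨ ¬p) ∨ r), 0
5. ¬(◇¬(q ∨ ¬p) ∨ ◇r), 0
6. ¬◇¬(q ∨ ¬p), 0
7. ¬◇r, 0
8. q ∨ ¬p, 0
9. ¬r, 0
10. q, 0
11. ¬(q ∨ ¬p) ∨ r, 1
12. q ∨ ¬p, 1
13. ¬r, 1
14. ¬(q ∨ ¬p), 1
15. ¬q, 1
16. p, 1
17. ¬p, 1
Accessibility: 0R0, 0R1, 1R1
Branch closes: p and ¬p both at 1.
Every branch of the negation's tableau closes; the branch above is one of them.

Yes, valid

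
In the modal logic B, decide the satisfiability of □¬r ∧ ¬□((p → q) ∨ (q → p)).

Unsatisfiable

1. □¬r ∧ ¬□((p → q) ∨ (q → p)), u
2. □¬r, u
3. ¬□((p → q) ∨ (q → p)), u
4. ¬r, u
5. ¬((p → q) ∨ (q → p)), v
6. ¬(p → q), v
7. ¬(q → p), v
8. p, v
9. ¬q, v
10. q, v
11. ¬p, v
Accessibility: uRu, uRv, vRu, vRv
Branch closes: q and ¬q both at v.
All branches of the tableau close; one closing branch shown above.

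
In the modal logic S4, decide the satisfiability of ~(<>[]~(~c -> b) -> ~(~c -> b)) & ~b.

1. ~(<>[]~(~c -> b) -> ~(~c -> b)) & ~b, 0
2. ~(<>[]~(~c -> b) -> ~(~c -> b)), 0
3. ~b, 0
4. <>[]~(~c -> b), 0
5. ~c -> b, 0
6. c, 0
7. []~(~c -> b), 1
8. ~(~c -> b), 1
9. ~c, 1
10. ~b, 1
Accessibility: 0R0, 0R1, 1R1

Yes, satisfiable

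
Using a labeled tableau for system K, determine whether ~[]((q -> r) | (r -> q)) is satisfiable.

1. ~[]((q -> r) | (r -> q)), u
2. ~((q -> r) | (r -> q)), v   [~[]-rule on 1: fresh world v, uRv]
3. ~(q -> r), v   [~|-rule on 2]
4. ~(r -> q), v   [~|-rule on 2]
5. q, v   [~->-rule on 3]
6. ~r, v   [~->-rule on 3]
7. r, v   [~->-rule on 4]
8. ~q, v   [~->-rule on 4]
Accessibility: uRv
Branch closes: r and ~r both at v.
Every branch closes; the branch above is one of them.

No, unsatisfiable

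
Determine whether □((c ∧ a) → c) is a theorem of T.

Tableau for the negation ¬□((c ∧ a) → c):
1. ¬□((c ∧ a) → c), w0
2. ¬((c ∧ a) → c), w1   [¬□-rule on 1: fresh world w1, w0Rw1]
3. c ∧ a, w1   [¬→-rule on 2]
4. ¬c, w1   [¬→-rule on 2]
5. c, w1   [∧-rule on 3]
6. a, w1   [∧-rule on 3]
Accessibility: w0Rw0, w0Rw1, w1Rw1
Branch closes: c and ¬c both at w1.
Every branch of the negation's tableau closes; the branch above is one of them.

Valid in T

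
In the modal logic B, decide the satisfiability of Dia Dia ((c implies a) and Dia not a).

Satisfiable (open branch found)

1. Dia Dia ((c implies a) and Dia not a), w0
2. Dia ((c implies a) and Dia not a), w1   [Dia-rule on 1: fresh world w1, w0Rw1]
3. (c implies a) and Dia not a, w2   [Dia-rule on 2: fresh world w2, w1Rw2]
4. c implies a, w2   [and-rule on 3]
5. Dia not a, w2   [and-rule on 3]
6. a, w2   [implies-rule on 4 (branches; this branch)]
7. not a, w3   [Dia-rule on 5: fresh world w3, w2Rw3]
Accessibility: w0Rw0, w0Rw1, w1Rw0, w1Rw1, w1Rw2, w2Rw1, w2Rw2, w2Rw3, w3Rw2, w3Rw3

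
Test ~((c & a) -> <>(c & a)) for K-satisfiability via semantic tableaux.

Satisfiable

1. ~((c & a) -> <>(c & a)), 0
2. c & a, 0   [~->-rule on 1]
3. ~<>(c & a), 0   [~->-rule on 1]
4. c, 0   [&-rule on 2]
5. a, 0   [&-rule on 2]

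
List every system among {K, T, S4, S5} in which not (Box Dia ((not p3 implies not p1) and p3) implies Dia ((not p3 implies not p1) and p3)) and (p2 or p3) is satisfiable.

T-tableau for the formula:
1. not (Box Dia ((not p3 implies not p1) and p3) implies Dia ((not p3 implies not p1) and p3)) and (p2 or p3), u
2. not (Box Dia ((not p3 implies not p1) and p3) implies Dia ((not p3 implies not p1) and p3)), u   [and-rule on 1]
3. p2 or p3, u   [and-rule on 1]
4. Box Dia ((not p3 implies not p1) and p3), u   [neg-implies-rule on 2]
5. not Dia ((not p3 implies not p1) and p3), u   [neg-implies-rule on 2]
6. Dia ((not p3 implies not p1) and p3), u   [Box-rule on 4 via uRu]
7. not ((not p3 implies not p1) and p3), u   [neg-Dia-rule on 5 via uRu]
8. p2, u   [or-rule on 3 (branches; this branch)]
9. not (not p3 implies not p1), u   [neg-and-rule on 7 (branches; this branch)]
10. not p3, u   [neg-implies-rule on 9]
11. p1, u   [neg-implies-rule on 9]
12. (not p3 implies not p1) and p3, v   [Dia-rule on 6: fresh world v, uRv]
13. not p3 implies not p1, v   [and-rule on 12]
14. p3, v   [and-rule on 12]
15. Dia ((not p3 implies not p1) and p3), v   [Box-rule on 4 via uRv]
16. not ((not p3 implies not p1) and p3), v   [neg-Dia-rule on 5 via uRv]
17. not p1, v   [implies-rule on 13 (branches; this branch)]
18. not (not p3 implies not p1), v   [neg-and-rule on 16 (branches; this branch)]
19. not p3, v   [neg-implies-rule on 18]
20. p1, v   [neg-implies-rule on 18]
Accessibility: uRu, uRv, vRv
Branch closes: p3 and not p3 both at v.
Every branch closes (one shown): unsatisfiable in T, hence also in S4, S5 (every S4/S5-frame is a T-frame).
K-tableau for the formula:
1. not (Box Dia ((not p3 implies not p1) and p3) implies Dia ((not p3 implies not p1) and p3)) and (p2 or p3), u
2. not (Box Dia ((not p3 implies not p1) and p3) implies Dia ((not p3 implies not p1) and p3)), u   [and-rule on 1]
3. p2 or p3, u   [and-rule on 1]
4. Box Dia ((not p3 implies not p1) and p3), u   [neg-implies-rule on 2]
5. not Dia ((not p3 implies not p1) and p3), u   [neg-implies-rule on 2]
6. p3, u   [or-rule on 3 (branches; this branch)]
Complete open branch: satisfiable in K.

K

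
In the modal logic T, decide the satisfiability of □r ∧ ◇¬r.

1. □r ∧ ◇¬r, w0
2. □r, w0   [∧-rule on 1]
3. ◇¬r, w0   [∧-rule on 1]
4. r, w0   [□-rule on 2 via w0Rw0]
5. ¬r, w1   [◇-rule on 3: fresh world w1, w0Rw1]
6. r, w1   [□-rule on 2 via w0Rw1]
Accessibility: w0Rw0, w0Rw1, w1Rw1
Branch closes: r and ¬r both at w1.
All branches of the tableau close; one closing branch shown above.

No, unsatisfiable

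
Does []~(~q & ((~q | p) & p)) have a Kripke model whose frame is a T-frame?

1. []~(~q & ((~q | p) & p)), w0
2. ~(~q & ((~q | p) & p)), w0
3. ~((~q | p) & p), w0
4. ~p, w0
Accessibility: w0Rw0

Satisfiable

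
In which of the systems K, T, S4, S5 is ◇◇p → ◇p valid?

S4-tableau for the negation ¬(◇◇p → ◇p):
1. ¬(◇◇p → ◇p), w0
2. ◇◇p, w0   [¬→-rule on 1]
3. ¬◇p, w0   [¬→-rule on 1]
4. ¬p, w0   [¬◇-rule on 3 via w0Rw0]
5. ◇p, w1   [◇-rule on 2: fresh world w1, w0Rw1]
6. ¬p, w1   [¬◇-rule on 3 via w0Rw1]
7. p, w2   [◇-rule on 5: fresh world w2, w1Rw2]
8. ¬p, w2   [¬◇-rule on 3 via w0Rw2]
Accessibility: w0Rw0, w0Rw1, w0Rw2, w1Rw1, w1Rw2, w2Rw2
Branch closes: p and ¬p both at w2.
Every branch closes (one shown): valid in S4, hence also in S5 (every theorem of S4 is a theorem of S5).
T-tableau for the negation ¬(◇◇p → ◇p):
1. ¬(◇◇p → ◇p), w0
2. ◇◇p, w0   [¬→-rule on 1]
3. ¬◇p, w0   [¬→-rule on 1]
4. ¬p, w0   [¬◇-rule on 3 via w0Rw0]
5. ◇p, w1   [◇-rule on 2: fresh world w1, w0Rw1]
6. ¬p, w1   [¬◇-rule on 3 via w0Rw1]
7. p, w2   [◇-rule on 5: fresh world w2, w1Rw2]
Accessibility: w0Rw0, w0Rw1, w1Rw1, w1Rw2, w2Rw2
Complete open branch: countermodel on a T-frame, so not valid in T, nor in K (the same frame is also a K-frame).

S4, S5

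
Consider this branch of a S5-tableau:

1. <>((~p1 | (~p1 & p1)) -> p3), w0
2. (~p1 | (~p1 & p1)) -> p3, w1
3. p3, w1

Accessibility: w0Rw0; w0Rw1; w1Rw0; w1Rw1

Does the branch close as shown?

Not closed

No world carries both an atom and its negation.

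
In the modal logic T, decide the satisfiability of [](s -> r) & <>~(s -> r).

1. [](s -> r) & <>~(s -> r), u
2. [](s -> r), u   [&-rule on 1]
3. <>~(s -> r), u   [&-rule on 1]
4. s -> r, u   [[]-rule on 2 via uRu]
5. r, u   [->-rule on 4 (branches; this branch)]
6. ~(s -> r), v   [<>-rule on 3: fresh world v, uRv]
7. s, v   [~->-rule on 6]
8. ~r, v   [~->-rule on 6]
9. s -> r, v   [[]-rule on 2 via uRv]
10. r, v   [->-rule on 9 (branches; this branch)]
Accessibility: uRu, uRv, vRv
Branch closes: r and ~r both at v.
All branches of the tableau close; one closing branch shown above.

Unsatisfiable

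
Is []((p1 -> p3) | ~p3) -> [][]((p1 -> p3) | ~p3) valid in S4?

Valid

Tableau for the negation ~([]((p1 -> p3) | ~p3) -> [][]((p1 -> p3) | ~p3)):
1. ~([]((p1 -> p3) | ~p3) -> [][]((p1 -> p3) | ~p3)), u
2. []((p1 -> p3) | ~p3), u
3. ~[][]((p1 -> p3) | ~p3), u
4. (p1 -> p3) | ~p3, u
5. p1 -> p3, u
6. p3, u
7. ~[]((p1 -> p3) | ~p3), v
8. (p1 -> p3) | ~p3, v
9. p1 -> p3, v
10. p3, v
11. ~((p1 -> p3) | ~p3), w
12. ~(p1 -> p3), w
13. p3, w
14. p1, w
15. ~p3, w
Accessibility: uRu, uRv, uRw, vRv, vRw, wRw
Branch closes: p3 and ~p3 both at w.
All branches of the negation close; one closing branch shown above.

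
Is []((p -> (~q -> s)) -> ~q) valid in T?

Invalid (countermodel exists)

Tableau for the negation ~[]((p -> (~q -> s)) -> ~q):
1. ~[]((p -> (~q -> s)) -> ~q), 0
2. ~((p -> (~q -> s)) -> ~q), 1
3. p -> (~q -> s), 1
4. q, 1
5. ~q -> s, 1
6. s, 1
Accessibility: 0R0, 0R1, 1R1
The negation has an open branch (countermodel exists).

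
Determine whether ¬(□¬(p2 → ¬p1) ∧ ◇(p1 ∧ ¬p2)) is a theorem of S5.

Tableau for the negation □¬(p2 → ¬p1) ∧ ◇(p1 ∧ ¬p2):
1. □¬(p2 → ¬p1) ∧ ◇(p1 ∧ ¬p2), u
2. □¬(p2 → ¬p1), u
3. ◇(p1 ∧ ¬p2), u
4. ¬(p2 → ¬p1), u
5. p2, u
6. p1, u
7. p1 ∧ ¬p2, v
8. p1, v
9. ¬p2, v
10. ¬(p2 → ¬p1), v
11. p2, v
Accessibility: uRu, uRv, vRu, vRv
Branch closes: p2 and ¬p2 both at v.
Every branch of the negation's tableau closes; the branch above is one of them.

Yes, valid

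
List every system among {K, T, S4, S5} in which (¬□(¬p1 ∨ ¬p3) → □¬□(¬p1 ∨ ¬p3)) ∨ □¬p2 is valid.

S5-tableau for the negation ¬((¬□(¬p1 ∨ ¬p3) → □¬□(¬p1 ∨ ¬p3)) ∨ □¬p2):
1. ¬((¬□(¬p1 ∨ ¬p3) → □¬□(¬p1 ∨ ¬p3)) ∨ □¬p2), w0
2. ¬(¬□(¬p1 ∨ ¬p3) → □¬□(¬p1 ∨ ¬p3)), w0
3. ¬□¬p2, w0
4. ¬□(¬p1 ∨ ¬p3), w0
5. ¬□¬□(¬p1 ∨ ¬p3), w0
6. p2, w1
7. ¬(¬p1 ∨ ¬p3), w2
8. p1, w2
9. p3, w2
10. □(¬p1 ∨ ¬p3), w3
11. ¬p1 ∨ ¬p3, w0
12. ¬p1 ∨ ¬p3, w1
13. ¬p1 ∨ ¬p3, w2
14. ¬p1 ∨ ¬p3, w3
15. ¬p3, w0
16. ¬p3, w1
17. ¬p3, w2
Accessibility: w0Rw0, w0Rw1, w0Rw2, w0Rw3, w1Rw0, w1Rw1, w1Rw2, w1Rw3, w2Rw0, w2Rw1, w2Rw2, w2Rw3, w3Rw0, w3Rw1, w3Rw2, w3Rw3
Branch closes: p3 and ¬p3 both at w2.
Every branch closes (one shown): valid in S5.
S4-tableau for the negation ¬((¬□(¬p1 ∨ ¬p3) → □¬□(¬p1 ∨ ¬p3)) ∨ □¬p2):
1. ¬((¬□(¬p1 ∨ ¬p3) → □¬□(¬p1 ∨ ¬p3)) ∨ □¬p2), w0
2. ¬(¬□(¬p1 ∨ ¬p3) → □¬□(¬p1 ∨ ¬p3)), w0
3. ¬□¬p2, w0
4. ¬□(¬p1 ∨ ¬p3), w0
5. ¬□¬□(¬p1 ∨ ¬p3), w0
6. p2, w1
7. ¬(¬p1 ∨ ¬p3), w2
8. p1, w2
9. p3, w2
10. □(¬p1 ∨ ¬p3), w3
11. ¬p1 ∨ ¬p3, w3
12. ¬p3, w3
Accessibility: w0Rw0, w0Rw1, w0Rw2, w0Rw3, w1Rw1, w2Rw2, w3Rw3
Complete open branch: countermodel on an S4-frame, so not valid in S4, nor in K, T (the same frame is also a K-frame and a T-frame).

S5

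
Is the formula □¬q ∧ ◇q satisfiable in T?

1. □¬q ∧ ◇q, w0
2. □¬q, w0
3. ◇q, w0
4. ¬q, w0
5. q, w1
6. ¬q, w1
Accessibility: w0Rw0, w0Rw1, w1Rw1
Branch closes: q and ¬q both at w1.
All branches of the tableau close; one closing branch shown above.

No, unsatisfiable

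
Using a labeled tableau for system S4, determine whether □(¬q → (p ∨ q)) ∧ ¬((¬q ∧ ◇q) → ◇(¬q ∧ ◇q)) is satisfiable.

Unsatisfiable (every branch closes)

1. □(¬q → (p ∨ q)) ∧ ¬((¬q ∧ ◇q) → ◇(¬q ∧ ◇q)), u
2. □(¬q → (p ∨ q)), u
3. ¬((¬q ∧ ◇q) → ◇(¬q ∧ ◇q)), u
4. ¬q ∧ ◇q, u
5. ¬◇(¬q ∧ ◇q), u
6. ¬q, u
7. ◇q, u
8. ¬q → (p ∨ q), u
9. ¬(¬q ∧ ◇q), u
10. p ∨ q, u
11. ¬◇q, u
12. p, u
13. q, v
14. ¬q → (p ∨ q), v
15. ¬(¬q ∧ ◇q), v
16. ¬q, v
Accessibility: uRu, uRv, vRv
Branch closes: q and ¬q both at v.
All branches of the tableau close; one closing branch shown above.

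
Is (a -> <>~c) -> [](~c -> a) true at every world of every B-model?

Tableau for the negation ~((a -> <>~c) -> [](~c -> a)):
1. ~((a -> <>~c) -> [](~c -> a)), w0
2. a -> <>~c, w0
3. ~[](~c -> a), w0
4. <>~c, w0
5. ~(~c -> a), w1
6. ~c, w1
7. ~a, w1
8. ~c, w2
Accessibility: w0Rw0, w0Rw1, w0Rw2, w1Rw0, w1Rw1, w2Rw0, w2Rw2
The negation has an open branch (countermodel exists).

Not valid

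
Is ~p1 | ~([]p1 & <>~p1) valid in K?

Tableau for the negation ~(~p1 | ~([]p1 & <>~p1)):
1. ~(~p1 | ~([]p1 & <>~p1)), 0
2. p1, 0
3. []p1 & <>~p1, 0
4. []p1, 0
5. <>~p1, 0
6. ~p1, 1
7. p1, 1
Accessibility: 0R1
Branch closes: p1 and ~p1 both at 1.
Every branch of the negation's tableau closes; the branch above is one of them.

Yes, valid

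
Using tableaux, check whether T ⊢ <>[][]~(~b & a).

Tableau for the negation ~<>[][]~(~b & a):
1. ~<>[][]~(~b & a), u
2. ~[][]~(~b & a), u
3. ~[]~(~b & a), v
4. ~[][]~(~b & a), v
5. ~b & a, w
6. ~b, w
7. a, w
8. ~[]~(~b & a), x
9. ~b & a, y
10. ~b, y
11. a, y
Accessibility: uRu, uRv, vRv, vRw, vRx, wRw, xRx, xRy, yRy
The negation has an open branch (countermodel exists).

No, not valid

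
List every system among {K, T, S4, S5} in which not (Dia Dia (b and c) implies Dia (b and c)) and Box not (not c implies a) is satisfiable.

S4-tableau for the formula:
1. not (Dia Dia (b and c) implies Dia (b and c)) and Box not (not c implies a), u
2. not (Dia Dia (b and c) implies Dia (b and c)), u
3. Box not (not c implies a), u
4. Dia Dia (b and c), u
5. not Dia (b and c), u
6. not (not c implies a), u
7. not c, u
8. not a, u
9. not (b and c), u
10. Dia (b and c), v
11. not (not c implies a), v
12. not c, v
13. not a, v
14. not (b and c), v
15. b and c, w
16. b, w
17. c, w
18. not (not c implies a), w
19. not c, w
20. not a, w
Accessibility: uRu, uRv, uRw, vRv, vRw, wRw
Branch closes: c and not c both at w.
Every branch closes (one shown): unsatisfiable in S4, hence also in S5 (every S5-frame is an S4-frame).
T-tableau for the formula:
1. not (Dia Dia (b and c) implies Dia (b and c)) and Box not (not c implies a), u
2. not (Dia Dia (b and c) implies Dia (b and c)), u
3. Box not (not c implies a), u
4. Dia Dia (b and c), u
5. not Dia (b and c), u
6. not (not c implies a), u
7. not c, u
8. not a, u
9. not (b and c), u
10. Dia (b and c), v
11. not (not c implies a), v
12. not c, v
13. not a, v
14. not (b and c), v
15. b and c, w
16. b, w
17. c, w
Accessibility: uRu, uRv, vRv, vRw, wRw
Complete open branch: satisfiable in T, hence also in K (this T-model is also a K-model).

K, T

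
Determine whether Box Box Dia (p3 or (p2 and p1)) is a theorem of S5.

Tableau for the negation not Box Box Dia (p3 or (p2 and p1)):
1. not Box Box Dia (p3 or (p2 and p1)), w0
2. not Box Dia (p3 or (p2 and p1)), w1
3. not Dia (p3 or (p2 and p1)), w2
4. not (p3 or (p2 and p1)), w0
5. not p3, w0
6. not (p2 and p1), w0
7. not (p3 or (p2 and p1)), w1
8. not p3, w1
9. not (p2 and p1), w1
10. not (p3 or (p2 and p1)), w2
11. not p3, w2
12. not (p2 and p1), w2
13. not p1, w0
14. not p1, w1
15. not p1, w2
Accessibility: w0Rw0, w0Rw1, w0Rw2, w1Rw0, w1Rw1, w1Rw2, w2Rw0, w2Rw1, w2Rw2
The negation has an open branch (countermodel exists).

Invalid (countermodel exists)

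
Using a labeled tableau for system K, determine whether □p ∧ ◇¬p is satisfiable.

Unsatisfiable (every branch closes)

1. □p ∧ ◇¬p, u
2. □p, u
3. ◇¬p, u
4. ¬p, v
5. p, v
Accessibility: uRv
Branch closes: p and ¬p both at v.
All branches of the tableau close; one closing branch shown above.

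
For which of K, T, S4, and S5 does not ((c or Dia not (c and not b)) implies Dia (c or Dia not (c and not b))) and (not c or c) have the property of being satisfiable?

K-tableau for the formula:
1. not ((c or Dia not (c and not b)) implies Dia (c or Dia not (c and not b))) and (not c or c), u
2. not ((c or Dia not (c and not b)) implies Dia (c or Dia not (c and not b))), u
3. not c or c, u
4. c or Dia not (c and not b), u
5. not Dia (c or Dia not (c and not b)), u
6. c, u
7. Dia not (c and not b), u
8. not (c and not b), v
9. not (c or Dia not (c and not b)), v
10. not c, v
11. not Dia not (c and not b), v
12. b, v
Accessibility: uRv
Complete open branch: satisfiable in K.
T-tableau for the formula:
1. not ((c or Dia not (c and not b)) implies Dia (c or Dia not (c and not b))) and (not c or c), u
2. not ((c or Dia not (c and not b)) implies Dia (c or Dia not (c and not b))), u
3. not c or c, u
4. c or Dia not (c and not b), u
5. not Dia (c or Dia not (c and not b)), u
6. not (c or Dia not (c and not b)), u
7. not c, u
8. not Dia not (c and not b), u
9. c and not b, u
10. c, u
11. not b, u
Accessibility: uRu
Branch closes: c and not c both at u.
Every branch closes (one shown): unsatisfiable in T, hence also in S4, S5 (every S4/S5-frame is a T-frame).

K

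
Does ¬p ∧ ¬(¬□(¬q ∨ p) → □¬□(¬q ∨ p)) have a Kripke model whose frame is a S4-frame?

Satisfiable

1. ¬p ∧ ¬(¬□(¬q ∨ p) → □¬□(¬q ∨ p)), u
2. ¬p, u
3. ¬(¬□(¬q ∨ p) → □¬□(¬q ∨ p)), u
4. ¬□(¬q ∨ p), u
5. ¬□¬□(¬q ∨ p), u
6. ¬(¬q ∨ p), v
7. q, v
8. ¬p, v
9. □(¬q ∨ p), w
10. ¬q ∨ p, w
11. p, w
Accessibility: uRu, uRv, uRw, vRv, wRw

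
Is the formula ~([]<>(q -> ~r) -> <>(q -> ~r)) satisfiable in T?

1. ~([]<>(q -> ~r) -> <>(q -> ~r)), w0
2. []<>(q -> ~r), w0
3. ~<>(q -> ~r), w0
4. <>(q -> ~r), w0
5. ~(q -> ~r), w0
6. q, w0
7. r, w0
8. q -> ~r, w1
9. <>(q -> ~r), w1
10. ~(q -> ~r), w1
11. q, w1
12. r, w1
13. ~r, w1
Accessibility: w0Rw0, w0Rw1, w1Rw1
Branch closes: r and ~r both at w1.
Every branch closes; the branch above is one of them.

Unsatisfiable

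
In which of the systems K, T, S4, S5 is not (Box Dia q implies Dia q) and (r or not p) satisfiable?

T-tableau for the formula:
1. not (Box Dia q implies Dia q) and (r or not p), 0
2. not (Box Dia q implies Dia q), 0
3. r or not p, 0
4. Box Dia q, 0
5. not Dia q, 0
6. Dia q, 0
7. not q, 0
8. not p, 0
9. q, 1
10. Dia q, 1
11. not q, 1
Accessibility: 0R0, 0R1, 1R1
Branch closes: q and not q both at 1.
Every branch closes (one shown): unsatisfiable in T, hence also in S4, S5 (every S4/S5-frame is a T-frame).
K-tableau for the formula:
1. not (Box Dia q implies Dia q) and (r or not p), 0
2. not (Box Dia q implies Dia q), 0
3. r or not p, 0
4. Box Dia q, 0
5. not Dia q, 0
6. not p, 0
Complete open branch: satisfiable in K.

K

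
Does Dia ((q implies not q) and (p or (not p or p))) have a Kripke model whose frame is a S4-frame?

Satisfiable (open branch found)

1. Dia ((q implies not q) and (p or (not p or p))), u
2. (q implies not q) and (p or (not p or p)), v
3. q implies not q, v
4. p or (not p or p), v
5. not q, v
6. not p or p, v
7. p, v
Accessibility: uRu, uRv, vRv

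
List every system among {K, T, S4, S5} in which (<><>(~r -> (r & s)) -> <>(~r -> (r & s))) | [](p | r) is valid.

S4-tableau for the negation ~((<><>(~r -> (r & s)) -> <>(~r -> (r & s))) | [](p | r)):
1. ~((<><>(~r -> (r & s)) -> <>(~r -> (r & s))) | [](p | r)), 0
2. ~(<><>(~r -> (r & s)) -> <>(~r -> (r & s))), 0
3. ~[](p | r), 0
4. <><>(~r -> (r & s)), 0
5. ~<>(~r -> (r & s)), 0
6. ~(~r -> (r & s)), 0
7. ~r, 0
8. ~(r & s), 0
9. ~s, 0
10. ~(p | r), 1
11. ~p, 1
12. ~r, 1
13. ~(~r -> (r & s)), 1
14. ~(r & s), 1
15. ~s, 1
16. <>(~r -> (r & s)), 2
17. ~(~r -> (r & s)), 2
18. ~r, 2
19. ~(r & s), 2
20. ~s, 2
21. ~r -> (r & s), 3
22. ~(~r -> (r & s)), 3
23. ~r, 3
24. ~(r & s), 3
25. r & s, 3
26. r, 3
27. s, 3
Accessibility: 0R0, 0R1, 0R2, 0R3, 1R1, 2R2, 2R3, 3R3
Branch closes: r and ~r both at 3.
Every branch closes (one shown): valid in S4, hence also in S5 (every theorem of S4 is a theorem of S5).
T-tableau for the negation ~((<><>(~r -> (r & s)) -> <>(~r -> (r & s))) | [](p | r)):
1. ~((<><>(~r -> (r & s)) -> <>(~r -> (r & s))) | [](p | r)), 0
2. ~(<><>(~r -> (r & s)) -> <>(~r -> (r & s))), 0
3. ~[](p | r), 0
4. <><>(~r -> (r & s)), 0
5. ~<>(~r -> (r & s)), 0
6. ~(~r -> (r & s)), 0
7. ~r, 0
8. ~(r & s), 0
9. ~s, 0
10. ~(p | r), 1
11. ~p, 1
12. ~r, 1
13. ~(~r -> (r & s)), 1
14. ~(r & s), 1
15. ~s, 1
16. <>(~r -> (r & s)), 2
17. ~(~r -> (r & s)), 2
18. ~r, 2
19. ~(r & s), 2
20. ~s, 2
21. ~r -> (r & s), 3
22. r & s, 3
23. r, 3
24. s, 3
Accessibility: 0R0, 0R1, 0R2, 1R1, 2R2, 2R3, 3R3
Complete open branch: countermodel on a T-frame, so not valid in T, nor in K (the same frame is also a K-frame).

S4, S5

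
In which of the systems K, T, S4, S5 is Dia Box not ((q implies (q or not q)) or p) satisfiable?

K-tableau for the formula:
1. Dia Box not ((q implies (q or not q)) or p), w0
2. Box not ((q implies (q or not q)) or p), w1
Accessibility: w0Rw1
Complete open branch: satisfiable in K.
T-tableau for the formula:
1. Dia Box not ((q implies (q or not q)) or p), w0
2. Box not ((q implies (q or not q)) or p), w1
3. not ((q implies (q or not q)) or p), w1
4. not (q implies (q or not q)), w1
5. not p, w1
6. q, w1
7. not (q or not q), w1
8. not q, w1
Accessibility: w0Rw0, w0Rw1, w1Rw1
Branch closes: q and not q both at w1.
Every branch closes (one shown): unsatisfiable in T, hence also in S4, S5 (every S4/S5-frame is a T-frame).

K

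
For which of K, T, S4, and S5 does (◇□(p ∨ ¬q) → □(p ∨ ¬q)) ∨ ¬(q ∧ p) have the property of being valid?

S5-tableau for the negation ¬((◇□(p ∨ ¬q) → □(p ∨ ¬q)) ∨ ¬(q ∧ p)):
1. ¬((◇□(p ∨ ¬q) → □(p ∨ ¬q)) ∨ ¬(q ∧ p)), u
2. ¬(◇□(p ∨ ¬q) → □(p ∨ ¬q)), u
3. q ∧ p, u
4. ◇□(p ∨ ¬q), u
5. ¬□(p ∨ ¬q), u
6. q, u
7. p, u
8. □(p ∨ ¬q), v
9. p ∨ ¬q, u
10. p ∨ ¬q, v
11. ¬q, v
12. ¬(p ∨ ¬q), w
13. ¬p, w
14. q, w
15. p ∨ ¬q, w
16. ¬q, w
Accessibility: uRu, uRv, uRw, vRu, vRv, vRw, wRu, wRv, wRw
Branch closes: q and ¬q both at w.
Every branch closes (one shown): valid in S5.
S4-tableau for the negation ¬((◇□(p ∨ ¬q) → □(p ∨ ¬q)) ∨ ¬(q ∧ p)):
1. ¬((◇□(p ∨ ¬q) → □(p ∨ ¬q)) ∨ ¬(q ∧ p)), u
2. ¬(◇□(p ∨ ¬q) → □(p ∨ ¬q)), u
3. q ∧ p, u
4. ◇□(p ∨ ¬q), u
5. ¬□(p ∨ ¬q), u
6. q, u
7. p, u
8. □(p ∨ ¬q), v
9. p ∨ ¬q, v
10. ¬q, v
11. ¬(p ∨ ¬q), w
12. ¬p, w
13. q, w
Accessibility: uRu, uRv, uRw, vRv, wRw
Complete open branch: countermodel on an S4-frame, so not valid in S4, nor in K, T (the same frame is also a K-frame and a T-frame).

S5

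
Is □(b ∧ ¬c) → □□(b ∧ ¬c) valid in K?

No, not valid

Tableau for the negation ¬(□(b ∧ ¬c) → □□(b ∧ ¬c)):
1. ¬(□(b ∧ ¬c) → □□(b ∧ ¬c)), 0
2. □(b ∧ ¬c), 0   [¬→-rule on 1]
3. ¬□□(b ∧ ¬c), 0   [¬→-rule on 1]
4. ¬□(b ∧ ¬c), 1   [¬□-rule on 3: fresh world 1, 0R1]
5. b ∧ ¬c, 1   [□-rule on 2 via 0R1]
6. b, 1   [∧-rule on 5]
7. ¬c, 1   [∧-rule on 5]
8. ¬(b ∧ ¬c), 2   [¬□-rule on 4: fresh world 2, 1R2]
9. c, 2   [¬∧-rule on 8 (branches; this branch)]
Accessibility: 0R1, 1R2
The negation has an open branch (countermodel exists).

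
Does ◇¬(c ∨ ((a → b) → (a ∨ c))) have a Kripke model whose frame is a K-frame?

Yes, satisfiable

1. ◇¬(c ∨ ((a → b) → (a ∨ c))), u
2. ¬(c ∨ ((a → b) → (a ∨ c))), v   [◇-rule on 1: fresh world v, uRv]
3. ¬c, v   [¬∨-rule on 2]
4. ¬((a → b) → (a ∨ c)), v   [¬∨-rule on 2]
5. a → b, v   [¬→-rule on 4]
6. ¬(a ∨ c), v   [¬→-rule on 4]
7. ¬a, v   [¬∨-rule on 6]
8. b, v   [→-rule on 5 (branches; this branch)]
Accessibility: uRv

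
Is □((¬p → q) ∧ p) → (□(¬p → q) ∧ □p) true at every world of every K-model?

Tableau for the negation ¬(□((¬p → q) ∧ p) → (□(¬p → q) ∧ □p)):
1. ¬(□((¬p → q) ∧ p) → (□(¬p → q) ∧ □p)), 0
2. □((¬p → q) ∧ p), 0
3. ¬(□(¬p → q) ∧ □p), 0
4. ¬□(¬p → q), 0
5. ¬(¬p → q), 1
6. ¬p, 1
7. ¬q, 1
8. (¬p → q) ∧ p, 1
9. ¬p → q, 1
10. p, 1
Accessibility: 0R1
Branch closes: p and ¬p both at 1.
Every branch of the negation's tableau closes; the branch above is one of them.

Valid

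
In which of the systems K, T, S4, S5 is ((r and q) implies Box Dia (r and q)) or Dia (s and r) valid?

S5-tableau for the negation not (((r and q) implies Box Dia (r and q)) or Dia (s and r)):
1. not (((r and q) implies Box Dia (r and q)) or Dia (s and r)), 0
2. not ((r and q) implies Box Dia (r and q)), 0
3. not Dia (s and r), 0
4. r and q, 0
5. not Box Dia (r and q), 0
6. r, 0
7. q, 0
8. not (s and r), 0
9. not s, 0
10. not Dia (r and q), 1
11. not (s and r), 1
12. not (r and q), 0
13. not (r and q), 1
14. not r, 1
15. not q, 0
Accessibility: 0R0, 0R1, 1R0, 1R1
Branch closes: q and not q both at 0.
Every branch closes (one shown): valid in S5.
S4-tableau for the negation not (((r and q) implies Box Dia (r and q)) or Dia (s and r)):
1. not (((r and q) implies Box Dia (r and q)) or Dia (s and r)), 0
2. not ((r and q) implies Box Dia (r and q)), 0
3. not Dia (s and r), 0
4. r and q, 0
5. not Box Dia (r and q), 0
6. r, 0
7. q, 0
8. not (s and r), 0
9. not s, 0
10. not Dia (r and q), 1
11. not (s and r), 1
12. not (r and q), 1
13. not r, 1
14. not q, 1
Accessibility: 0R0, 0R1, 1R1
Complete open branch: countermodel on an S4-frame, so not valid in S4, nor in K, T (the same frame is also a K-frame and a T-frame).

S5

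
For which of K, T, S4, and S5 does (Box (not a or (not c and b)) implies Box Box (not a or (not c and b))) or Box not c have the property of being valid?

S4, S5

S4-tableau for the negation not ((Box (not a or (not c and b)) implies Box Box (not a or (not c and b))) or Box not c):
1. not ((Box (not a or (not c and b)) implies Box Box (not a or (not c and b))) or Box not c), 0
2. not (Box (not a or (not c and b)) implies Box Box (not a or (not c and b))), 0
3. not Box not c, 0
4. Box (not a or (not c and b)), 0
5. not Box Box (not a or (not c and b)), 0
6. not a or (not c and b), 0
7. not c and b, 0
8. not c, 0
9. b, 0
10. c, 1
11. not a or (not c and b), 1
12. not a, 1
13. not Box (not a or (not c and b)), 2
14. not a or (not c and b), 2
15. not c and b, 2
16. not c, 2
17. b, 2
18. not (not a or (not c and b)), 3
19. a, 3
20. not (not c and b), 3
21. not a or (not c and b), 3
22. not b, 3
23. not c and b, 3
24. not c, 3
25. b, 3
Accessibility: 0R0, 0R1, 0R2, 0R3, 1R1, 2R2, 2R3, 3R3
Branch closes: b and not b both at 3.
Every branch closes (one shown): valid in S4, hence also in S5 (every theorem of S4 is a theorem of S5).
T-tableau for the negation not ((Box (not a or (not c and b)) implies Box Box (not a or (not c and b))) or Box not c):
1. not ((Box (not a or (not c and b)) implies Box Box (not a or (not c and b))) or Box not c), 0
2. not (Box (not a or (not c and b)) implies Box Box (not a or (not c and b))), 0
3. not Box not c, 0
4. Box (not a or (not c and b)), 0
5. not Box Box (not a or (not c and b)), 0
6. not a or (not c and b), 0
7. not c and b, 0
8. not c, 0
9. b, 0
10. c, 1
11. not a or (not c and b), 1
12. not a, 1
13. not Box (not a or (not c and b)), 2
14. not a or (not c and b), 2
15. not c and b, 2
16. not c, 2
17. b, 2
18. not (not a or (not c and b)), 3
19. a, 3
20. not (not c and b), 3
21. not b, 3
Accessibility: 0R0, 0R1, 0R2, 1R1, 2R2, 2R3, 3R3
Complete open branch: countermodel on a T-frame, so not valid in T, nor in K (the same frame is also a K-frame).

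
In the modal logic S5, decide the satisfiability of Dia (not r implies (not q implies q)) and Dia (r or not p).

Satisfiable (open branch found)

1. Dia (not r implies (not q implies q)) and Dia (r or not p), u
2. Dia (not r implies (not q implies q)), u
3. Dia (r or not p), u
4. not r implies (not q implies q), v
5. not q implies q, v
6. q, v
7. r or not p, w
8. not p, w
Accessibility: uRu, uRv, uRw, vRu, vRv, vRw, wRu, wRv, wRw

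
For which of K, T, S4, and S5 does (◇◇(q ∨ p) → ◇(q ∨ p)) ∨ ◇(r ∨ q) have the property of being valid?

S4-tableau for the negation ¬((◇◇(q ∨ p) → ◇(q ∨ p)) ∨ ◇(r ∨ q)):
1. ¬((◇◇(q ∨ p) → ◇(q ∨ p)) ∨ ◇(r ∨ q)), w0
2. ¬(◇◇(q ∨ p) → ◇(q ∨ p)), w0
3. ¬◇(r ∨ q), w0
4. ◇◇(q ∨ p), w0
5. ¬◇(q ∨ p), w0
6. ¬(r ∨ q), w0
7. ¬r, w0
8. ¬q, w0
9. ¬(q ∨ p), w0
10. ¬p, w0
11. ◇(q ∨ p), w1
12. ¬(r ∨ q), w1
13. ¬r, w1
14. ¬q, w1
15. ¬(q ∨ p), w1
16. ¬p, w1
17. q ∨ p, w2
18. ¬(r ∨ q), w2
19. ¬r, w2
20. ¬q, w2
21. ¬(q ∨ p), w2
22. ¬p, w2
23. p, w2
Accessibility: w0Rw0, w0Rw1, w0Rw2, w1Rw1, w1Rw2, w2Rw2
Branch closes: p and ¬p both at w2.
Every branch closes (one shown): valid in S4, hence also in S5 (every theorem of S4 is a theorem of S5).
T-tableau for the negation ¬((◇◇(q ∨ p) → ◇(q ∨ p)) ∨ ◇(r ∨ q)):
1. ¬((◇◇(q ∨ p) → ◇(q ∨ p)) ∨ ◇(r ∨ q)), w0
2. ¬(◇◇(q ∨ p) → ◇(q ∨ p)), w0
3. ¬◇(r ∨ q), w0
4. ◇◇(q ∨ p), w0
5. ¬◇(q ∨ p), w0
6. ¬(r ∨ q), w0
7. ¬r, w0
8. ¬q, w0
9. ¬(q ∨ p), w0
10. ¬p, w0
11. ◇(q ∨ p), w1
12. ¬(r ∨ q), w1
13. ¬r, w1
14. ¬q, w1
15. ¬(q ∨ p), w1
16. ¬p, w1
17. q ∨ p, w2
18. p, w2
Accessibility: w0Rw0, w0Rw1, w1Rw1, w1Rw2, w2Rw2
Complete open branch: countermodel on a T-frame, so not valid in T, nor in K (the same frame is also a K-frame).

S4, S5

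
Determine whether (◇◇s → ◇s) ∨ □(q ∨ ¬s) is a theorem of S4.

Yes, valid

Tableau for the negation ¬((◇◇s → ◇s) ∨ □(q ∨ ¬s)):
1. ¬((◇◇s → ◇s) ∨ □(q ∨ ¬s)), 0
2. ¬(◇◇s → ◇s), 0
3. ¬□(q ∨ ¬s), 0
4. ◇◇s, 0
5. ¬◇s, 0
6. ¬s, 0
7. ¬(q ∨ ¬s), 1
8. ¬q, 1
9. s, 1
10. ¬s, 1
Accessibility: 0R0, 0R1, 1R1
Branch closes: s and ¬s both at 1.
All branches of the negation close; one closing branch shown above.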